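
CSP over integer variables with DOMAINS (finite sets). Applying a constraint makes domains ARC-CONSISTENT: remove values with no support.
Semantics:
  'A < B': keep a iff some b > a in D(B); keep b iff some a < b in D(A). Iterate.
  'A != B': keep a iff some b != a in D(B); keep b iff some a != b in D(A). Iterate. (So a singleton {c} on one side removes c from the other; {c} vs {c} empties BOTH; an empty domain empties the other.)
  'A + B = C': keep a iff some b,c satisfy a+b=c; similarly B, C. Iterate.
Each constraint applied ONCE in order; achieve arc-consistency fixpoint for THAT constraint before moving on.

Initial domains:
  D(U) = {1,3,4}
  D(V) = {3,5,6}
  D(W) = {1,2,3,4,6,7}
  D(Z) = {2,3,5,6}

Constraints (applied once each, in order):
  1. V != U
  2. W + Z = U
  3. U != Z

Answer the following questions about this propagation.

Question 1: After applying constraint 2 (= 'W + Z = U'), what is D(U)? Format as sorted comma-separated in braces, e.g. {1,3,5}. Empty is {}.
Constraint 1 (V != U) on D(V)={3,5,6} D(U)={1,3,4}: no change
Constraint 2 (W + Z = U) on D(W)={1,2,3,4,6,7} D(Z)={2,3,5,6} D(U)={1,3,4}: W {1,2,3,4,6,7}->{1,2}; Z {2,3,5,6}->{2,3}; U {1,3,4}->{3,4}
So after constraint 2: D(U) = {3,4}

Answer: {3,4}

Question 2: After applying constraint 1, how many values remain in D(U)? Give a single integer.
Answer: 3

Derivation:
Constraint 1 (V != U) on D(V)={3,5,6} D(U)={1,3,4}: no change
So after constraint 1: D(U)={1,3,4}, size = 3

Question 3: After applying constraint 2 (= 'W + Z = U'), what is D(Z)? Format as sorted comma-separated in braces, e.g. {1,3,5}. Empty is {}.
Constraint 1 (V != U) on D(V)={3,5,6} D(U)={1,3,4}: no change
Constraint 2 (W + Z = U) on D(W)={1,2,3,4,6,7} D(Z)={2,3,5,6} D(U)={1,3,4}: W {1,2,3,4,6,7}->{1,2}; Z {2,3,5,6}->{2,3}; U {1,3,4}->{3,4}
So after constraint 2: D(Z) = {2,3}

Answer: {2,3}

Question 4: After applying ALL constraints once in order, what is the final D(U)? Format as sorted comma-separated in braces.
Answer: {3,4}

Derivation:
Constraint 1 (V != U) on D(V)={3,5,6} D(U)={1,3,4}: no change
Constraint 2 (W + Z = U) on D(W)={1,2,3,4,6,7} D(Z)={2,3,5,6} D(U)={1,3,4}: W {1,2,3,4,6,7}->{1,2}; Z {2,3,5,6}->{2,3}; U {1,3,4}->{3,4}
Constraint 3 (U != Z) on D(U)={3,4} D(Z)={2,3}: no change
So after all 3 constraints: D(U) = {3,4}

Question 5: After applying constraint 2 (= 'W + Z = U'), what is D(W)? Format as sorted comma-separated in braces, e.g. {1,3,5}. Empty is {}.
Constraint 1 (V != U) on D(V)={3,5,6} D(U)={1,3,4}: no change
Constraint 2 (W + Z = U) on D(W)={1,2,3,4,6,7} D(Z)={2,3,5,6} D(U)={1,3,4}: W {1,2,3,4,6,7}->{1,2}; Z {2,3,5,6}->{2,3}; U {1,3,4}->{3,4}
So after constraint 2: D(W) = {1,2}

Answer: {1,2}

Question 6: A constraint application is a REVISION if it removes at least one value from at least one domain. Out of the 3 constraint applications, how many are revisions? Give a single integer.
Answer: 1

Derivation:
Constraint 1 (V != U) on D(V)={3,5,6} D(U)={1,3,4}: no change => not a revision
Constraint 2 (W + Z = U) on D(W)={1,2,3,4,6,7} D(Z)={2,3,5,6} D(U)={1,3,4}: W {1,2,3,4,6,7}->{1,2}; Z {2,3,5,6}->{2,3}; U {1,3,4}->{3,4} => REVISION
Constraint 3 (U != Z) on D(U)={3,4} D(Z)={2,3}: no change => not a revision
Total revisions = 1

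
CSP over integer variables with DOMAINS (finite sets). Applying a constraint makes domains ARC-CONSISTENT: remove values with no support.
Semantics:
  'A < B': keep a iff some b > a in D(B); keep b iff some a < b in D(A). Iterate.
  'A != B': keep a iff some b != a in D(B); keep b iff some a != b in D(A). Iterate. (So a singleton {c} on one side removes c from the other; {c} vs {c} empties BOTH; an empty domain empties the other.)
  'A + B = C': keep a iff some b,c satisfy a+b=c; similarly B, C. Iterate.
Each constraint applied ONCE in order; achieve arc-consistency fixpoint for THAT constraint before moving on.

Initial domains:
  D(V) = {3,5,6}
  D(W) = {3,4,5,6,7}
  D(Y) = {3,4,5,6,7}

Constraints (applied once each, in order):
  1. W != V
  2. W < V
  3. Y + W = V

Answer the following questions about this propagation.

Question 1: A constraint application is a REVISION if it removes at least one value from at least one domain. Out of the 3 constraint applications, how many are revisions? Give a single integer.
Constraint 1 (W != V) on D(W)={3,4,5,6,7} D(V)={3,5,6}: no change => not a revision
Constraint 2 (W < V) on D(W)={3,4,5,6,7} D(V)={3,5,6}: W {3,4,5,6,7}->{3,4,5}; V {3,5,6}->{5,6} => REVISION
Constraint 3 (Y + W = V) on D(Y)={3,4,5,6,7} D(W)={3,4,5} D(V)={5,6}: Y {3,4,5,6,7}->{3}; W {3,4,5}->{3}; V {5,6}->{6} => REVISION
Total revisions = 2

Answer: 2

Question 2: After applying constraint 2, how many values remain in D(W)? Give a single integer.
Answer: 3

Derivation:
Constraint 1 (W != V) on D(W)={3,4,5,6,7} D(V)={3,5,6}: no change
Constraint 2 (W < V) on D(W)={3,4,5,6,7} D(V)={3,5,6}: W {3,4,5,6,7}->{3,4,5}; V {3,5,6}->{5,6}
So after constraint 2: D(W)={3,4,5}, size = 3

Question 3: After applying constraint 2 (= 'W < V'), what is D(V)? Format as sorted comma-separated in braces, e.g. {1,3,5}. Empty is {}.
Answer: {5,6}

Derivation:
Constraint 1 (W != V) on D(W)={3,4,5,6,7} D(V)={3,5,6}: no change
Constraint 2 (W < V) on D(W)={3,4,5,6,7} D(V)={3,5,6}: W {3,4,5,6,7}->{3,4,5}; V {3,5,6}->{5,6}
So after constraint 2: D(V) = {5,6}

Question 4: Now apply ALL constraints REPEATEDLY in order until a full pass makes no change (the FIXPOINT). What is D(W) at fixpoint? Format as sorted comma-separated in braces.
pass 0 (initial): D(W)={3,4,5,6,7}
pass 1: V {3,5,6}->{6}; W {3,4,5,6,7}->{3}; Y {3,4,5,6,7}->{3}
pass 2: no change
Fixpoint after 2 passes: D(W) = {3}

Answer: {3}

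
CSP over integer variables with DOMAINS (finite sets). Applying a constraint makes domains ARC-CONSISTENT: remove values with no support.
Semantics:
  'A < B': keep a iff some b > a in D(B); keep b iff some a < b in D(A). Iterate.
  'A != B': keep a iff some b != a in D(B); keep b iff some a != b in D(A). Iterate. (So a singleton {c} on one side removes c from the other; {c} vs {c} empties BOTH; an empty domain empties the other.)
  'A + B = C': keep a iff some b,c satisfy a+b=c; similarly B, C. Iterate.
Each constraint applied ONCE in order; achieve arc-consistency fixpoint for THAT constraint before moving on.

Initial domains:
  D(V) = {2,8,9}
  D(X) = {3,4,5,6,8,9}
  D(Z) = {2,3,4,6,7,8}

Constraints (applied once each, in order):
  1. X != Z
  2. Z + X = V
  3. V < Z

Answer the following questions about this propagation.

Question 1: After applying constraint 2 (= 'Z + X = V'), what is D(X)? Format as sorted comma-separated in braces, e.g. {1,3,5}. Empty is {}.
Constraint 1 (X != Z) on D(X)={3,4,5,6,8,9} D(Z)={2,3,4,6,7,8}: no change
Constraint 2 (Z + X = V) on D(Z)={2,3,4,6,7,8} D(X)={3,4,5,6,8,9} D(V)={2,8,9}: Z {2,3,4,6,7,8}->{2,3,4,6}; X {3,4,5,6,8,9}->{3,4,5,6}; V {2,8,9}->{8,9}
So after constraint 2: D(X) = {3,4,5,6}

Answer: {3,4,5,6}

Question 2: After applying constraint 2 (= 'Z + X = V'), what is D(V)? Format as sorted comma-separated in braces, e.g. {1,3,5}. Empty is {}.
Constraint 1 (X != Z) on D(X)={3,4,5,6,8,9} D(Z)={2,3,4,6,7,8}: no change
Constraint 2 (Z + X = V) on D(Z)={2,3,4,6,7,8} D(X)={3,4,5,6,8,9} D(V)={2,8,9}: Z {2,3,4,6,7,8}->{2,3,4,6}; X {3,4,5,6,8,9}->{3,4,5,6}; V {2,8,9}->{8,9}
So after constraint 2: D(V) = {8,9}

Answer: {8,9}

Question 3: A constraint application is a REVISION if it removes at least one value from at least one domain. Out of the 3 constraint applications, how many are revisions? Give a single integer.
Constraint 1 (X != Z) on D(X)={3,4,5,6,8,9} D(Z)={2,3,4,6,7,8}: no change => not a revision
Constraint 2 (Z + X = V) on D(Z)={2,3,4,6,7,8} D(X)={3,4,5,6,8,9} D(V)={2,8,9}: Z {2,3,4,6,7,8}->{2,3,4,6}; X {3,4,5,6,8,9}->{3,4,5,6}; V {2,8,9}->{8,9} => REVISION
Constraint 3 (V < Z) on D(V)={8,9} D(Z)={2,3,4,6}: V {8,9}->{}; Z {2,3,4,6}->{} => REVISION
Total revisions = 2

Answer: 2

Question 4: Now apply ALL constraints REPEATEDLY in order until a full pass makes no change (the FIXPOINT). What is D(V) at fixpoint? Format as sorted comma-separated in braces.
pass 0 (initial): D(V)={2,8,9}
pass 1: V {2,8,9}->{}; X {3,4,5,6,8,9}->{3,4,5,6}; Z {2,3,4,6,7,8}->{}
pass 2: X {3,4,5,6}->{}
pass 3: no change
Fixpoint after 3 passes: D(V) = {}

Answer: {}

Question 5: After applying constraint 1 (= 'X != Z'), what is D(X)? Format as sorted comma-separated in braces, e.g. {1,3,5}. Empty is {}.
Constraint 1 (X != Z) on D(X)={3,4,5,6,8,9} D(Z)={2,3,4,6,7,8}: no change
So after constraint 1: D(X) = {3,4,5,6,8,9}

Answer: {3,4,5,6,8,9}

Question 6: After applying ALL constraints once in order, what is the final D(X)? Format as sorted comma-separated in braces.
Answer: {3,4,5,6}

Derivation:
Constraint 1 (X != Z) on D(X)={3,4,5,6,8,9} D(Z)={2,3,4,6,7,8}: no change
Constraint 2 (Z + X = V) on D(Z)={2,3,4,6,7,8} D(X)={3,4,5,6,8,9} D(V)={2,8,9}: Z {2,3,4,6,7,8}->{2,3,4,6}; X {3,4,5,6,8,9}->{3,4,5,6}; V {2,8,9}->{8,9}
Constraint 3 (V < Z) on D(V)={8,9} D(Z)={2,3,4,6}: V {8,9}->{}; Z {2,3,4,6}->{}
So after all 3 constraints: D(X) = {3,4,5,6}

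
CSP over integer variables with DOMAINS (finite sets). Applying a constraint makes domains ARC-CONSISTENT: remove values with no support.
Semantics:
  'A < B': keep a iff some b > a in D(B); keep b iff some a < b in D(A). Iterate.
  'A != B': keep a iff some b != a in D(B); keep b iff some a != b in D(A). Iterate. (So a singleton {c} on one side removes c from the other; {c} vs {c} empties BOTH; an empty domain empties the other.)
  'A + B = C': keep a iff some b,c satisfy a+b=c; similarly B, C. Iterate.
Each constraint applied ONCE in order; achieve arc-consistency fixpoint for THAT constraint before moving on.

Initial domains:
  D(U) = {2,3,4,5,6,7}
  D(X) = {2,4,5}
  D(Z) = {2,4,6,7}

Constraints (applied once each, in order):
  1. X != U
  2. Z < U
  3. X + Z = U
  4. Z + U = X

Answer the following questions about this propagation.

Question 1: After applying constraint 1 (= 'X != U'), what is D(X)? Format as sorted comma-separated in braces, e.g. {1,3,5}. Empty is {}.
Answer: {2,4,5}

Derivation:
Constraint 1 (X != U) on D(X)={2,4,5} D(U)={2,3,4,5,6,7}: no change
So after constraint 1: D(X) = {2,4,5}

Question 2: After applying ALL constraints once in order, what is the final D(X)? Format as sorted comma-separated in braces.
Constraint 1 (X != U) on D(X)={2,4,5} D(U)={2,3,4,5,6,7}: no change
Constraint 2 (Z < U) on D(Z)={2,4,6,7} D(U)={2,3,4,5,6,7}: Z {2,4,6,7}->{2,4,6}; U {2,3,4,5,6,7}->{3,4,5,6,7}
Constraint 3 (X + Z = U) on D(X)={2,4,5} D(Z)={2,4,6} D(U)={3,4,5,6,7}: Z {2,4,6}->{2,4}; U {3,4,5,6,7}->{4,6,7}
Constraint 4 (Z + U = X) on D(Z)={2,4} D(U)={4,6,7} D(X)={2,4,5}: Z {2,4}->{}; U {4,6,7}->{}; X {2,4,5}->{}
So after all 4 constraints: D(X) = {}

Answer: {}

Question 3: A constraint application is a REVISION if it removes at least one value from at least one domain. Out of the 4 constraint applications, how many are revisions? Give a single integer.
Constraint 1 (X != U) on D(X)={2,4,5} D(U)={2,3,4,5,6,7}: no change => not a revision
Constraint 2 (Z < U) on D(Z)={2,4,6,7} D(U)={2,3,4,5,6,7}: Z {2,4,6,7}->{2,4,6}; U {2,3,4,5,6,7}->{3,4,5,6,7} => REVISION
Constraint 3 (X + Z = U) on D(X)={2,4,5} D(Z)={2,4,6} D(U)={3,4,5,6,7}: Z {2,4,6}->{2,4}; U {3,4,5,6,7}->{4,6,7} => REVISION
Constraint 4 (Z + U = X) on D(Z)={2,4} D(U)={4,6,7} D(X)={2,4,5}: Z {2,4}->{}; U {4,6,7}->{}; X {2,4,5}->{} => REVISION
Total revisions = 3

Answer: 3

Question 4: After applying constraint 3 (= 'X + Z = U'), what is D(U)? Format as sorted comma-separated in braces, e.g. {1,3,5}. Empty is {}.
Constraint 1 (X != U) on D(X)={2,4,5} D(U)={2,3,4,5,6,7}: no change
Constraint 2 (Z < U) on D(Z)={2,4,6,7} D(U)={2,3,4,5,6,7}: Z {2,4,6,7}->{2,4,6}; U {2,3,4,5,6,7}->{3,4,5,6,7}
Constraint 3 (X + Z = U) on D(X)={2,4,5} D(Z)={2,4,6} D(U)={3,4,5,6,7}: Z {2,4,6}->{2,4}; U {3,4,5,6,7}->{4,6,7}
So after constraint 3: D(U) = {4,6,7}

Answer: {4,6,7}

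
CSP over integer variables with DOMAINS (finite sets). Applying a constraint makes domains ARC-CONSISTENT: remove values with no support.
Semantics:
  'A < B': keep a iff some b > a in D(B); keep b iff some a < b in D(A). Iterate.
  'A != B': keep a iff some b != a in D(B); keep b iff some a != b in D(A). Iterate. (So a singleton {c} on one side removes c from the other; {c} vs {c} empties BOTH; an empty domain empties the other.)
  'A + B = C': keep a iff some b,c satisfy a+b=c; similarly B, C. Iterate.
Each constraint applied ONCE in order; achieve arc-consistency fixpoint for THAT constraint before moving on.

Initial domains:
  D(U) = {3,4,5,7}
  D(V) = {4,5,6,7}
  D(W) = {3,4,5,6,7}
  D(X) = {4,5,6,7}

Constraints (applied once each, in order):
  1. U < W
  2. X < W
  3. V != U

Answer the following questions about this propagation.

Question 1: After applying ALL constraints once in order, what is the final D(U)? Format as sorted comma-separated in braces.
Answer: {3,4,5}

Derivation:
Constraint 1 (U < W) on D(U)={3,4,5,7} D(W)={3,4,5,6,7}: U {3,4,5,7}->{3,4,5}; W {3,4,5,6,7}->{4,5,6,7}
Constraint 2 (X < W) on D(X)={4,5,6,7} D(W)={4,5,6,7}: X {4,5,6,7}->{4,5,6}; W {4,5,6,7}->{5,6,7}
Constraint 3 (V != U) on D(V)={4,5,6,7} D(U)={3,4,5}: no change
So after all 3 constraints: D(U) = {3,4,5}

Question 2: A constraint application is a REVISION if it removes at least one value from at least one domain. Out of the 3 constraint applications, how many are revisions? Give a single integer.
Answer: 2

Derivation:
Constraint 1 (U < W) on D(U)={3,4,5,7} D(W)={3,4,5,6,7}: U {3,4,5,7}->{3,4,5}; W {3,4,5,6,7}->{4,5,6,7} => REVISION
Constraint 2 (X < W) on D(X)={4,5,6,7} D(W)={4,5,6,7}: X {4,5,6,7}->{4,5,6}; W {4,5,6,7}->{5,6,7} => REVISION
Constraint 3 (V != U) on D(V)={4,5,6,7} D(U)={3,4,5}: no change => not a revision
Total revisions = 2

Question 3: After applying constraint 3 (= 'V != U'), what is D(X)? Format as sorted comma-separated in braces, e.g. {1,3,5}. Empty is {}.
Constraint 1 (U < W) on D(U)={3,4,5,7} D(W)={3,4,5,6,7}: U {3,4,5,7}->{3,4,5}; W {3,4,5,6,7}->{4,5,6,7}
Constraint 2 (X < W) on D(X)={4,5,6,7} D(W)={4,5,6,7}: X {4,5,6,7}->{4,5,6}; W {4,5,6,7}->{5,6,7}
Constraint 3 (V != U) on D(V)={4,5,6,7} D(U)={3,4,5}: no change
So after constraint 3: D(X) = {4,5,6}

Answer: {4,5,6}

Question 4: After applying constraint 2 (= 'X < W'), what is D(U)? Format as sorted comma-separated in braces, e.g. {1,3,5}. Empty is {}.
Constraint 1 (U < W) on D(U)={3,4,5,7} D(W)={3,4,5,6,7}: U {3,4,5,7}->{3,4,5}; W {3,4,5,6,7}->{4,5,6,7}
Constraint 2 (X < W) on D(X)={4,5,6,7} D(W)={4,5,6,7}: X {4,5,6,7}->{4,5,6}; W {4,5,6,7}->{5,6,7}
So after constraint 2: D(U) = {3,4,5}

Answer: {3,4,5}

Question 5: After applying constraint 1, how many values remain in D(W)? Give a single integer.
Constraint 1 (U < W) on D(U)={3,4,5,7} D(W)={3,4,5,6,7}: U {3,4,5,7}->{3,4,5}; W {3,4,5,6,7}->{4,5,6,7}
So after constraint 1: D(W)={4,5,6,7}, size = 4

Answer: 4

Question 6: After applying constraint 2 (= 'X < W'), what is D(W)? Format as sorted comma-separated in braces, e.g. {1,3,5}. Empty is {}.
Answer: {5,6,7}

Derivation:
Constraint 1 (U < W) on D(U)={3,4,5,7} D(W)={3,4,5,6,7}: U {3,4,5,7}->{3,4,5}; W {3,4,5,6,7}->{4,5,6,7}
Constraint 2 (X < W) on D(X)={4,5,6,7} D(W)={4,5,6,7}: X {4,5,6,7}->{4,5,6}; W {4,5,6,7}->{5,6,7}
So after constraint 2: D(W) = {5,6,7}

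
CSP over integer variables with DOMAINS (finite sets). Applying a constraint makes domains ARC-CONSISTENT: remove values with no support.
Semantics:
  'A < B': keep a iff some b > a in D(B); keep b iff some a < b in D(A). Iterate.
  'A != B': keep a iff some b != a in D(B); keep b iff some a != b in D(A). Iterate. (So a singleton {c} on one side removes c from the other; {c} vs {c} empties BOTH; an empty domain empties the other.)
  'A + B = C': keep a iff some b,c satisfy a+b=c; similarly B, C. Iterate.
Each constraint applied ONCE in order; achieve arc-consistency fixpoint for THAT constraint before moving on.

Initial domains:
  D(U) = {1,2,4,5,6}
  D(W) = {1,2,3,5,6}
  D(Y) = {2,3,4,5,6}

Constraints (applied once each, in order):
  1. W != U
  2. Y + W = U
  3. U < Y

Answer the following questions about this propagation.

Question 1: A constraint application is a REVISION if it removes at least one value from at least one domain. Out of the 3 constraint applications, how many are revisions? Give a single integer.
Answer: 2

Derivation:
Constraint 1 (W != U) on D(W)={1,2,3,5,6} D(U)={1,2,4,5,6}: no change => not a revision
Constraint 2 (Y + W = U) on D(Y)={2,3,4,5,6} D(W)={1,2,3,5,6} D(U)={1,2,4,5,6}: Y {2,3,4,5,6}->{2,3,4,5}; W {1,2,3,5,6}->{1,2,3}; U {1,2,4,5,6}->{4,5,6} => REVISION
Constraint 3 (U < Y) on D(U)={4,5,6} D(Y)={2,3,4,5}: U {4,5,6}->{4}; Y {2,3,4,5}->{5} => REVISION
Total revisions = 2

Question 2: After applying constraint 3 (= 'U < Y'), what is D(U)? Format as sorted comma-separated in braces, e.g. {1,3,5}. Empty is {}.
Answer: {4}

Derivation:
Constraint 1 (W != U) on D(W)={1,2,3,5,6} D(U)={1,2,4,5,6}: no change
Constraint 2 (Y + W = U) on D(Y)={2,3,4,5,6} D(W)={1,2,3,5,6} D(U)={1,2,4,5,6}: Y {2,3,4,5,6}->{2,3,4,5}; W {1,2,3,5,6}->{1,2,3}; U {1,2,4,5,6}->{4,5,6}
Constraint 3 (U < Y) on D(U)={4,5,6} D(Y)={2,3,4,5}: U {4,5,6}->{4}; Y {2,3,4,5}->{5}
So after constraint 3: D(U) = {4}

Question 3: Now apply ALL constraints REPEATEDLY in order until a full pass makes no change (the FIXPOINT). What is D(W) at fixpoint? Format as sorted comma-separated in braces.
pass 0 (initial): D(W)={1,2,3,5,6}
pass 1: U {1,2,4,5,6}->{4}; W {1,2,3,5,6}->{1,2,3}; Y {2,3,4,5,6}->{5}
pass 2: U {4}->{}; W {1,2,3}->{}; Y {5}->{}
pass 3: no change
Fixpoint after 3 passes: D(W) = {}

Answer: {}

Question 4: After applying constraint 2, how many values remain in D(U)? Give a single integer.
Constraint 1 (W != U) on D(W)={1,2,3,5,6} D(U)={1,2,4,5,6}: no change
Constraint 2 (Y + W = U) on D(Y)={2,3,4,5,6} D(W)={1,2,3,5,6} D(U)={1,2,4,5,6}: Y {2,3,4,5,6}->{2,3,4,5}; W {1,2,3,5,6}->{1,2,3}; U {1,2,4,5,6}->{4,5,6}
So after constraint 2: D(U)={4,5,6}, size = 3

Answer: 3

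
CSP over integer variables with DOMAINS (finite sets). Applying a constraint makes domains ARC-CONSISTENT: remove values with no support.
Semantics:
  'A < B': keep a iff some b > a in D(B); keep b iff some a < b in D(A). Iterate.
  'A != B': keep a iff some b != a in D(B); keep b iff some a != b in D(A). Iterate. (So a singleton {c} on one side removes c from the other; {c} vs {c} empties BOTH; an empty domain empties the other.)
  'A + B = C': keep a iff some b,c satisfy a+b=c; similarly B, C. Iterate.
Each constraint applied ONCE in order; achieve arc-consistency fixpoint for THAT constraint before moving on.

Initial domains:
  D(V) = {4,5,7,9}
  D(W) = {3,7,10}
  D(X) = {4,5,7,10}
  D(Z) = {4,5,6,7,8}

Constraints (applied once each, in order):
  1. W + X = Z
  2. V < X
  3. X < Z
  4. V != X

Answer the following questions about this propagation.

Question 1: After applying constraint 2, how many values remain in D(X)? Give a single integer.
Constraint 1 (W + X = Z) on D(W)={3,7,10} D(X)={4,5,7,10} D(Z)={4,5,6,7,8}: W {3,7,10}->{3}; X {4,5,7,10}->{4,5}; Z {4,5,6,7,8}->{7,8}
Constraint 2 (V < X) on D(V)={4,5,7,9} D(X)={4,5}: V {4,5,7,9}->{4}; X {4,5}->{5}
So after constraint 2: D(X)={5}, size = 1

Answer: 1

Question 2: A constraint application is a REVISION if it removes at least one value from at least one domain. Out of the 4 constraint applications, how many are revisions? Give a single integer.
Constraint 1 (W + X = Z) on D(W)={3,7,10} D(X)={4,5,7,10} D(Z)={4,5,6,7,8}: W {3,7,10}->{3}; X {4,5,7,10}->{4,5}; Z {4,5,6,7,8}->{7,8} => REVISION
Constraint 2 (V < X) on D(V)={4,5,7,9} D(X)={4,5}: V {4,5,7,9}->{4}; X {4,5}->{5} => REVISION
Constraint 3 (X < Z) on D(X)={5} D(Z)={7,8}: no change => not a revision
Constraint 4 (V != X) on D(V)={4} D(X)={5}: no change => not a revision
Total revisions = 2

Answer: 2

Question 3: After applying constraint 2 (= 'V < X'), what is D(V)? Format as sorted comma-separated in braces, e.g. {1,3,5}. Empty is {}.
Answer: {4}

Derivation:
Constraint 1 (W + X = Z) on D(W)={3,7,10} D(X)={4,5,7,10} D(Z)={4,5,6,7,8}: W {3,7,10}->{3}; X {4,5,7,10}->{4,5}; Z {4,5,6,7,8}->{7,8}
Constraint 2 (V < X) on D(V)={4,5,7,9} D(X)={4,5}: V {4,5,7,9}->{4}; X {4,5}->{5}
So after constraint 2: D(V) = {4}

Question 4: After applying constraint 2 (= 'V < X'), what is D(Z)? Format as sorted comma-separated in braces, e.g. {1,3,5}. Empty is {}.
Constraint 1 (W + X = Z) on D(W)={3,7,10} D(X)={4,5,7,10} D(Z)={4,5,6,7,8}: W {3,7,10}->{3}; X {4,5,7,10}->{4,5}; Z {4,5,6,7,8}->{7,8}
Constraint 2 (V < X) on D(V)={4,5,7,9} D(X)={4,5}: V {4,5,7,9}->{4}; X {4,5}->{5}
So after constraint 2: D(Z) = {7,8}

Answer: {7,8}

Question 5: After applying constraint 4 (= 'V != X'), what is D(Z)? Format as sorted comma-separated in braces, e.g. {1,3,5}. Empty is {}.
Answer: {7,8}

Derivation:
Constraint 1 (W + X = Z) on D(W)={3,7,10} D(X)={4,5,7,10} D(Z)={4,5,6,7,8}: W {3,7,10}->{3}; X {4,5,7,10}->{4,5}; Z {4,5,6,7,8}->{7,8}
Constraint 2 (V < X) on D(V)={4,5,7,9} D(X)={4,5}: V {4,5,7,9}->{4}; X {4,5}->{5}
Constraint 3 (X < Z) on D(X)={5} D(Z)={7,8}: no change
Constraint 4 (V != X) on D(V)={4} D(X)={5}: no change
So after constraint 4: D(Z) = {7,8}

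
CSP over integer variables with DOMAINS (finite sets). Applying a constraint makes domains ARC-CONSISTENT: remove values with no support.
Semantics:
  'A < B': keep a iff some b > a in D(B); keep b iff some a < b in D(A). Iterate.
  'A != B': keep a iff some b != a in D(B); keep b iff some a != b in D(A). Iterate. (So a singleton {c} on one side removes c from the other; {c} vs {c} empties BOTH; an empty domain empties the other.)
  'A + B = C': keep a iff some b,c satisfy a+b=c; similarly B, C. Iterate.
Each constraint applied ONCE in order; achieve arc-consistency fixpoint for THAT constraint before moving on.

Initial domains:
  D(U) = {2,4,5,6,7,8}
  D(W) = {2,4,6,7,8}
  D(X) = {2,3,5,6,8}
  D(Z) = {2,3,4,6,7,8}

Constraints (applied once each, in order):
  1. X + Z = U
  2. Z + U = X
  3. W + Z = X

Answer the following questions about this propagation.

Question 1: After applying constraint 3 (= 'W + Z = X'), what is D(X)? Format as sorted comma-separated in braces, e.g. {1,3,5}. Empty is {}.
Constraint 1 (X + Z = U) on D(X)={2,3,5,6,8} D(Z)={2,3,4,6,7,8} D(U)={2,4,5,6,7,8}: X {2,3,5,6,8}->{2,3,5,6}; Z {2,3,4,6,7,8}->{2,3,4,6}; U {2,4,5,6,7,8}->{4,5,6,7,8}
Constraint 2 (Z + U = X) on D(Z)={2,3,4,6} D(U)={4,5,6,7,8} D(X)={2,3,5,6}: Z {2,3,4,6}->{2}; U {4,5,6,7,8}->{4}; X {2,3,5,6}->{6}
Constraint 3 (W + Z = X) on D(W)={2,4,6,7,8} D(Z)={2} D(X)={6}: W {2,4,6,7,8}->{4}
So after constraint 3: D(X) = {6}

Answer: {6}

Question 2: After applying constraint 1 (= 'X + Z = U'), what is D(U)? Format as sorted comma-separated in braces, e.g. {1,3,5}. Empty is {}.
Answer: {4,5,6,7,8}

Derivation:
Constraint 1 (X + Z = U) on D(X)={2,3,5,6,8} D(Z)={2,3,4,6,7,8} D(U)={2,4,5,6,7,8}: X {2,3,5,6,8}->{2,3,5,6}; Z {2,3,4,6,7,8}->{2,3,4,6}; U {2,4,5,6,7,8}->{4,5,6,7,8}
So after constraint 1: D(U) = {4,5,6,7,8}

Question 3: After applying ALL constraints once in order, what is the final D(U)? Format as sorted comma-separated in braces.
Answer: {4}

Derivation:
Constraint 1 (X + Z = U) on D(X)={2,3,5,6,8} D(Z)={2,3,4,6,7,8} D(U)={2,4,5,6,7,8}: X {2,3,5,6,8}->{2,3,5,6}; Z {2,3,4,6,7,8}->{2,3,4,6}; U {2,4,5,6,7,8}->{4,5,6,7,8}
Constraint 2 (Z + U = X) on D(Z)={2,3,4,6} D(U)={4,5,6,7,8} D(X)={2,3,5,6}: Z {2,3,4,6}->{2}; U {4,5,6,7,8}->{4}; X {2,3,5,6}->{6}
Constraint 3 (W + Z = X) on D(W)={2,4,6,7,8} D(Z)={2} D(X)={6}: W {2,4,6,7,8}->{4}
So after all 3 constraints: D(U) = {4}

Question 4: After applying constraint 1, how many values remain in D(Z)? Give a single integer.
Constraint 1 (X + Z = U) on D(X)={2,3,5,6,8} D(Z)={2,3,4,6,7,8} D(U)={2,4,5,6,7,8}: X {2,3,5,6,8}->{2,3,5,6}; Z {2,3,4,6,7,8}->{2,3,4,6}; U {2,4,5,6,7,8}->{4,5,6,7,8}
So after constraint 1: D(Z)={2,3,4,6}, size = 4

Answer: 4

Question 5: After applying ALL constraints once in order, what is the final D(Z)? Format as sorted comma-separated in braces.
Constraint 1 (X + Z = U) on D(X)={2,3,5,6,8} D(Z)={2,3,4,6,7,8} D(U)={2,4,5,6,7,8}: X {2,3,5,6,8}->{2,3,5,6}; Z {2,3,4,6,7,8}->{2,3,4,6}; U {2,4,5,6,7,8}->{4,5,6,7,8}
Constraint 2 (Z + U = X) on D(Z)={2,3,4,6} D(U)={4,5,6,7,8} D(X)={2,3,5,6}: Z {2,3,4,6}->{2}; U {4,5,6,7,8}->{4}; X {2,3,5,6}->{6}
Constraint 3 (W + Z = X) on D(W)={2,4,6,7,8} D(Z)={2} D(X)={6}: W {2,4,6,7,8}->{4}
So after all 3 constraints: D(Z) = {2}

Answer: {2}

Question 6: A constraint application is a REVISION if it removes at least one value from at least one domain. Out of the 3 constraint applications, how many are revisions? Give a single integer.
Answer: 3

Derivation:
Constraint 1 (X + Z = U) on D(X)={2,3,5,6,8} D(Z)={2,3,4,6,7,8} D(U)={2,4,5,6,7,8}: X {2,3,5,6,8}->{2,3,5,6}; Z {2,3,4,6,7,8}->{2,3,4,6}; U {2,4,5,6,7,8}->{4,5,6,7,8} => REVISION
Constraint 2 (Z + U = X) on D(Z)={2,3,4,6} D(U)={4,5,6,7,8} D(X)={2,3,5,6}: Z {2,3,4,6}->{2}; U {4,5,6,7,8}->{4}; X {2,3,5,6}->{6} => REVISION
Constraint 3 (W + Z = X) on D(W)={2,4,6,7,8} D(Z)={2} D(X)={6}: W {2,4,6,7,8}->{4} => REVISION
Total revisions = 3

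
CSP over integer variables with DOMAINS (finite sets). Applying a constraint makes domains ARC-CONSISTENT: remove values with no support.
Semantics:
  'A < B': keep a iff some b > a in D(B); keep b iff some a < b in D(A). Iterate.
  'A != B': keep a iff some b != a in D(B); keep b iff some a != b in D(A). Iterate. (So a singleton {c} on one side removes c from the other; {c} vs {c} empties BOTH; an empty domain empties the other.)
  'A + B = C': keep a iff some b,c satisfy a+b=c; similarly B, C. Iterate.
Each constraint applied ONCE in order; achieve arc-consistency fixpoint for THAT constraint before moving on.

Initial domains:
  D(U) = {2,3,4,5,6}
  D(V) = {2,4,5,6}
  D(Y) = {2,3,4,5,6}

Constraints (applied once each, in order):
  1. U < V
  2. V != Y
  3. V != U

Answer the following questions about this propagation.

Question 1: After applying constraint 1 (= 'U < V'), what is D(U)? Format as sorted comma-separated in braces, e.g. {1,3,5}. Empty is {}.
Constraint 1 (U < V) on D(U)={2,3,4,5,6} D(V)={2,4,5,6}: U {2,3,4,5,6}->{2,3,4,5}; V {2,4,5,6}->{4,5,6}
So after constraint 1: D(U) = {2,3,4,5}

Answer: {2,3,4,5}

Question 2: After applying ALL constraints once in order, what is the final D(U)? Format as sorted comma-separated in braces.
Constraint 1 (U < V) on D(U)={2,3,4,5,6} D(V)={2,4,5,6}: U {2,3,4,5,6}->{2,3,4,5}; V {2,4,5,6}->{4,5,6}
Constraint 2 (V != Y) on D(V)={4,5,6} D(Y)={2,3,4,5,6}: no change
Constraint 3 (V != U) on D(V)={4,5,6} D(U)={2,3,4,5}: no change
So after all 3 constraints: D(U) = {2,3,4,5}

Answer: {2,3,4,5}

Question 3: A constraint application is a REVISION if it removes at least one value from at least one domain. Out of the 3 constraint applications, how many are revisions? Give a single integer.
Answer: 1

Derivation:
Constraint 1 (U < V) on D(U)={2,3,4,5,6} D(V)={2,4,5,6}: U {2,3,4,5,6}->{2,3,4,5}; V {2,4,5,6}->{4,5,6} => REVISION
Constraint 2 (V != Y) on D(V)={4,5,6} D(Y)={2,3,4,5,6}: no change => not a revision
Constraint 3 (V != U) on D(V)={4,5,6} D(U)={2,3,4,5}: no change => not a revision
Total revisions = 1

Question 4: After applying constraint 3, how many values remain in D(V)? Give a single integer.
Constraint 1 (U < V) on D(U)={2,3,4,5,6} D(V)={2,4,5,6}: U {2,3,4,5,6}->{2,3,4,5}; V {2,4,5,6}->{4,5,6}
Constraint 2 (V != Y) on D(V)={4,5,6} D(Y)={2,3,4,5,6}: no change
Constraint 3 (V != U) on D(V)={4,5,6} D(U)={2,3,4,5}: no change
So after constraint 3: D(V)={4,5,6}, size = 3

Answer: 3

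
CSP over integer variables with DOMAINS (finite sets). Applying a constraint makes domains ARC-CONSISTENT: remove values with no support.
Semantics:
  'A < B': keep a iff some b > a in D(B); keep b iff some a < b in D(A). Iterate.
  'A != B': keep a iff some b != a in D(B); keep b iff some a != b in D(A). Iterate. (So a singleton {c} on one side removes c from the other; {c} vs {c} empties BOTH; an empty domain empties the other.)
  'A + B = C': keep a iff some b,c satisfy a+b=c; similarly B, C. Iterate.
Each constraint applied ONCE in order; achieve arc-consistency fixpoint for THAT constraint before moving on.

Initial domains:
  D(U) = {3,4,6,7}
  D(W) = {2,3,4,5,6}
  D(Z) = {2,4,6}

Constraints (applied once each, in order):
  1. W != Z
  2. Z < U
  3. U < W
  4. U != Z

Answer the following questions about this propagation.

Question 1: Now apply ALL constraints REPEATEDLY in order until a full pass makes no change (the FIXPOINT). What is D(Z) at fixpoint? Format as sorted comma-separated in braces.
pass 0 (initial): D(Z)={2,4,6}
pass 1: U {3,4,6,7}->{3,4}; W {2,3,4,5,6}->{4,5,6}
pass 2: Z {2,4,6}->{2}
pass 3: no change
Fixpoint after 3 passes: D(Z) = {2}

Answer: {2}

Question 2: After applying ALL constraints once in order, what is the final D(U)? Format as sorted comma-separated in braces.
Answer: {3,4}

Derivation:
Constraint 1 (W != Z) on D(W)={2,3,4,5,6} D(Z)={2,4,6}: no change
Constraint 2 (Z < U) on D(Z)={2,4,6} D(U)={3,4,6,7}: no change
Constraint 3 (U < W) on D(U)={3,4,6,7} D(W)={2,3,4,5,6}: U {3,4,6,7}->{3,4}; W {2,3,4,5,6}->{4,5,6}
Constraint 4 (U != Z) on D(U)={3,4} D(Z)={2,4,6}: no change
So after all 4 constraints: D(U) = {3,4}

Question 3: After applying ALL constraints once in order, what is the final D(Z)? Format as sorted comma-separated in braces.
Constraint 1 (W != Z) on D(W)={2,3,4,5,6} D(Z)={2,4,6}: no change
Constraint 2 (Z < U) on D(Z)={2,4,6} D(U)={3,4,6,7}: no change
Constraint 3 (U < W) on D(U)={3,4,6,7} D(W)={2,3,4,5,6}: U {3,4,6,7}->{3,4}; W {2,3,4,5,6}->{4,5,6}
Constraint 4 (U != Z) on D(U)={3,4} D(Z)={2,4,6}: no change
So after all 4 constraints: D(Z) = {2,4,6}

Answer: {2,4,6}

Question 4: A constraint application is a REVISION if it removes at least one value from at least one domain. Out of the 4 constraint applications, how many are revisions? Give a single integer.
Answer: 1

Derivation:
Constraint 1 (W != Z) on D(W)={2,3,4,5,6} D(Z)={2,4,6}: no change => not a revision
Constraint 2 (Z < U) on D(Z)={2,4,6} D(U)={3,4,6,7}: no change => not a revision
Constraint 3 (U < W) on D(U)={3,4,6,7} D(W)={2,3,4,5,6}: U {3,4,6,7}->{3,4}; W {2,3,4,5,6}->{4,5,6} => REVISION
Constraint 4 (U != Z) on D(U)={3,4} D(Z)={2,4,6}: no change => not a revision
Total revisions = 1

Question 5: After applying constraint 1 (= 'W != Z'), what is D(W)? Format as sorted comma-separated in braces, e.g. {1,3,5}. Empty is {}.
Constraint 1 (W != Z) on D(W)={2,3,4,5,6} D(Z)={2,4,6}: no change
So after constraint 1: D(W) = {2,3,4,5,6}

Answer: {2,3,4,5,6}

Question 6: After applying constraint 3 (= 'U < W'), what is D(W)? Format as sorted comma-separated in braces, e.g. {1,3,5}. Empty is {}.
Answer: {4,5,6}

Derivation:
Constraint 1 (W != Z) on D(W)={2,3,4,5,6} D(Z)={2,4,6}: no change
Constraint 2 (Z < U) on D(Z)={2,4,6} D(U)={3,4,6,7}: no change
Constraint 3 (U < W) on D(U)={3,4,6,7} D(W)={2,3,4,5,6}: U {3,4,6,7}->{3,4}; W {2,3,4,5,6}->{4,5,6}
So after constraint 3: D(W) = {4,5,6}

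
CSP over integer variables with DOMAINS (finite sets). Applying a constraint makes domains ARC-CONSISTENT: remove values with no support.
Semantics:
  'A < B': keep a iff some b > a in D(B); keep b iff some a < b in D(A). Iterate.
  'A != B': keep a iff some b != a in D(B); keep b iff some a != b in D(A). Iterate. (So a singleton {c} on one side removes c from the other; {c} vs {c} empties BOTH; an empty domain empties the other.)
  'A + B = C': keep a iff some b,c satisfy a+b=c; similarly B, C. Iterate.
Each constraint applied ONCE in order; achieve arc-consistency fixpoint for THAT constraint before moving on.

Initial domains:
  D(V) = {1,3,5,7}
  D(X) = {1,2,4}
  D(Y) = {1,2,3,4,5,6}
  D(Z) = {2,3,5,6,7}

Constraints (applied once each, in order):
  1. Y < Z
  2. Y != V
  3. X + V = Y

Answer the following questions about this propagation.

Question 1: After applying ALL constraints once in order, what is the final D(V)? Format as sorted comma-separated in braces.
Constraint 1 (Y < Z) on D(Y)={1,2,3,4,5,6} D(Z)={2,3,5,6,7}: no change
Constraint 2 (Y != V) on D(Y)={1,2,3,4,5,6} D(V)={1,3,5,7}: no change
Constraint 3 (X + V = Y) on D(X)={1,2,4} D(V)={1,3,5,7} D(Y)={1,2,3,4,5,6}: V {1,3,5,7}->{1,3,5}; Y {1,2,3,4,5,6}->{2,3,4,5,6}
So after all 3 constraints: D(V) = {1,3,5}

Answer: {1,3,5}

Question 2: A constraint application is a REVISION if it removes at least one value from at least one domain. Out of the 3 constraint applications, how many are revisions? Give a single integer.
Answer: 1

Derivation:
Constraint 1 (Y < Z) on D(Y)={1,2,3,4,5,6} D(Z)={2,3,5,6,7}: no change => not a revision
Constraint 2 (Y != V) on D(Y)={1,2,3,4,5,6} D(V)={1,3,5,7}: no change => not a revision
Constraint 3 (X + V = Y) on D(X)={1,2,4} D(V)={1,3,5,7} D(Y)={1,2,3,4,5,6}: V {1,3,5,7}->{1,3,5}; Y {1,2,3,4,5,6}->{2,3,4,5,6} => REVISION
Total revisions = 1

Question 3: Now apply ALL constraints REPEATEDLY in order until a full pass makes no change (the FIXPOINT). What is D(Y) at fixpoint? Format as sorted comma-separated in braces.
pass 0 (initial): D(Y)={1,2,3,4,5,6}
pass 1: V {1,3,5,7}->{1,3,5}; Y {1,2,3,4,5,6}->{2,3,4,5,6}
pass 2: Z {2,3,5,6,7}->{3,5,6,7}
pass 3: no change
Fixpoint after 3 passes: D(Y) = {2,3,4,5,6}

Answer: {2,3,4,5,6}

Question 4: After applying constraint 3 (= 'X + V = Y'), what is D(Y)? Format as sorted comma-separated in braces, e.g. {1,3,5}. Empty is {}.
Constraint 1 (Y < Z) on D(Y)={1,2,3,4,5,6} D(Z)={2,3,5,6,7}: no change
Constraint 2 (Y != V) on D(Y)={1,2,3,4,5,6} D(V)={1,3,5,7}: no change
Constraint 3 (X + V = Y) on D(X)={1,2,4} D(V)={1,3,5,7} D(Y)={1,2,3,4,5,6}: V {1,3,5,7}->{1,3,5}; Y {1,2,3,4,5,6}->{2,3,4,5,6}
So after constraint 3: D(Y) = {2,3,4,5,6}

Answer: {2,3,4,5,6}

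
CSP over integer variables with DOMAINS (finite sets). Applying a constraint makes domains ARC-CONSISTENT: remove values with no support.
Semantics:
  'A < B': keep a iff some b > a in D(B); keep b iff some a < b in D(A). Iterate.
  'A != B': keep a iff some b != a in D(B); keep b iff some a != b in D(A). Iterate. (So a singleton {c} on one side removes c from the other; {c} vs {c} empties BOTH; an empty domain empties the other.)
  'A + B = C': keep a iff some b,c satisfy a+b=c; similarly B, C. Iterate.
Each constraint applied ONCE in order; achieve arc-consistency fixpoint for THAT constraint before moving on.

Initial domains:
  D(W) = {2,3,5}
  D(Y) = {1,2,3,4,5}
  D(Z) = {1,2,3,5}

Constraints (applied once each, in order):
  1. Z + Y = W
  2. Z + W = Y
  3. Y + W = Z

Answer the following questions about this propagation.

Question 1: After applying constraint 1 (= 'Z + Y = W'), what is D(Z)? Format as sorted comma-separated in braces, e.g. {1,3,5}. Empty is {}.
Answer: {1,2,3}

Derivation:
Constraint 1 (Z + Y = W) on D(Z)={1,2,3,5} D(Y)={1,2,3,4,5} D(W)={2,3,5}: Z {1,2,3,5}->{1,2,3}; Y {1,2,3,4,5}->{1,2,3,4}
So after constraint 1: D(Z) = {1,2,3}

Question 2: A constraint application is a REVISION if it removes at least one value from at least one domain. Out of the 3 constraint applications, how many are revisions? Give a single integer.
Answer: 3

Derivation:
Constraint 1 (Z + Y = W) on D(Z)={1,2,3,5} D(Y)={1,2,3,4,5} D(W)={2,3,5}: Z {1,2,3,5}->{1,2,3}; Y {1,2,3,4,5}->{1,2,3,4} => REVISION
Constraint 2 (Z + W = Y) on D(Z)={1,2,3} D(W)={2,3,5} D(Y)={1,2,3,4}: Z {1,2,3}->{1,2}; W {2,3,5}->{2,3}; Y {1,2,3,4}->{3,4} => REVISION
Constraint 3 (Y + W = Z) on D(Y)={3,4} D(W)={2,3} D(Z)={1,2}: Y {3,4}->{}; W {2,3}->{}; Z {1,2}->{} => REVISION
Total revisions = 3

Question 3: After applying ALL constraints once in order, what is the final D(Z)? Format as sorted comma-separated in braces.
Constraint 1 (Z + Y = W) on D(Z)={1,2,3,5} D(Y)={1,2,3,4,5} D(W)={2,3,5}: Z {1,2,3,5}->{1,2,3}; Y {1,2,3,4,5}->{1,2,3,4}
Constraint 2 (Z + W = Y) on D(Z)={1,2,3} D(W)={2,3,5} D(Y)={1,2,3,4}: Z {1,2,3}->{1,2}; W {2,3,5}->{2,3}; Y {1,2,3,4}->{3,4}
Constraint 3 (Y + W = Z) on D(Y)={3,4} D(W)={2,3} D(Z)={1,2}: Y {3,4}->{}; W {2,3}->{}; Z {1,2}->{}
So after all 3 constraints: D(Z) = {}

Answer: {}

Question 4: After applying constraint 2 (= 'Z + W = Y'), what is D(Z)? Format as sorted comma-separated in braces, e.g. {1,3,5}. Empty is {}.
Constraint 1 (Z + Y = W) on D(Z)={1,2,3,5} D(Y)={1,2,3,4,5} D(W)={2,3,5}: Z {1,2,3,5}->{1,2,3}; Y {1,2,3,4,5}->{1,2,3,4}
Constraint 2 (Z + W = Y) on D(Z)={1,2,3} D(W)={2,3,5} D(Y)={1,2,3,4}: Z {1,2,3}->{1,2}; W {2,3,5}->{2,3}; Y {1,2,3,4}->{3,4}
So after constraint 2: D(Z) = {1,2}

Answer: {1,2}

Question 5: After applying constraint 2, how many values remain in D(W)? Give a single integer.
Answer: 2

Derivation:
Constraint 1 (Z + Y = W) on D(Z)={1,2,3,5} D(Y)={1,2,3,4,5} D(W)={2,3,5}: Z {1,2,3,5}->{1,2,3}; Y {1,2,3,4,5}->{1,2,3,4}
Constraint 2 (Z + W = Y) on D(Z)={1,2,3} D(W)={2,3,5} D(Y)={1,2,3,4}: Z {1,2,3}->{1,2}; W {2,3,5}->{2,3}; Y {1,2,3,4}->{3,4}
So after constraint 2: D(W)={2,3}, size = 2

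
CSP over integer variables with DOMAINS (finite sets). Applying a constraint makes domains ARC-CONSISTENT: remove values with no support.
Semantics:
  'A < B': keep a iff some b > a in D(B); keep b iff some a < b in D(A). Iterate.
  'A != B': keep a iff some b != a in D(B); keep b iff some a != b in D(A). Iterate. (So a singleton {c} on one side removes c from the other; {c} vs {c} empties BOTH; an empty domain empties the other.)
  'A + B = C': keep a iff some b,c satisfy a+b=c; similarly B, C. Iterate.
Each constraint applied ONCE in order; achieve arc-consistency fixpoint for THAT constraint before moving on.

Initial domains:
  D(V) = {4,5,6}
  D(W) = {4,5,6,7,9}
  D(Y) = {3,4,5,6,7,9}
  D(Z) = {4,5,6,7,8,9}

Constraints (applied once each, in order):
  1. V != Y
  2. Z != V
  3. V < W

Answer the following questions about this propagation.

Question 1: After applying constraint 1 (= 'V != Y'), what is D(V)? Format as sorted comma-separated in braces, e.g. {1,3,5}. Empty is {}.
Answer: {4,5,6}

Derivation:
Constraint 1 (V != Y) on D(V)={4,5,6} D(Y)={3,4,5,6,7,9}: no change
So after constraint 1: D(V) = {4,5,6}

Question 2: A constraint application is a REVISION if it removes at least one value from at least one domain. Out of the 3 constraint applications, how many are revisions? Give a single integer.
Answer: 1

Derivation:
Constraint 1 (V != Y) on D(V)={4,5,6} D(Y)={3,4,5,6,7,9}: no change => not a revision
Constraint 2 (Z != V) on D(Z)={4,5,6,7,8,9} D(V)={4,5,6}: no change => not a revision
Constraint 3 (V < W) on D(V)={4,5,6} D(W)={4,5,6,7,9}: W {4,5,6,7,9}->{5,6,7,9} => REVISION
Total revisions = 1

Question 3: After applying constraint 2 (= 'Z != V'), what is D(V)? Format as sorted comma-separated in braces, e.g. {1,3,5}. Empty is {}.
Answer: {4,5,6}

Derivation:
Constraint 1 (V != Y) on D(V)={4,5,6} D(Y)={3,4,5,6,7,9}: no change
Constraint 2 (Z != V) on D(Z)={4,5,6,7,8,9} D(V)={4,5,6}: no change
So after constraint 2: D(V) = {4,5,6}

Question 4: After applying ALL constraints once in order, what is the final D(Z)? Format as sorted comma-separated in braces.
Constraint 1 (V != Y) on D(V)={4,5,6} D(Y)={3,4,5,6,7,9}: no change
Constraint 2 (Z != V) on D(Z)={4,5,6,7,8,9} D(V)={4,5,6}: no change
Constraint 3 (V < W) on D(V)={4,5,6} D(W)={4,5,6,7,9}: W {4,5,6,7,9}->{5,6,7,9}
So after all 3 constraints: D(Z) = {4,5,6,7,8,9}

Answer: {4,5,6,7,8,9}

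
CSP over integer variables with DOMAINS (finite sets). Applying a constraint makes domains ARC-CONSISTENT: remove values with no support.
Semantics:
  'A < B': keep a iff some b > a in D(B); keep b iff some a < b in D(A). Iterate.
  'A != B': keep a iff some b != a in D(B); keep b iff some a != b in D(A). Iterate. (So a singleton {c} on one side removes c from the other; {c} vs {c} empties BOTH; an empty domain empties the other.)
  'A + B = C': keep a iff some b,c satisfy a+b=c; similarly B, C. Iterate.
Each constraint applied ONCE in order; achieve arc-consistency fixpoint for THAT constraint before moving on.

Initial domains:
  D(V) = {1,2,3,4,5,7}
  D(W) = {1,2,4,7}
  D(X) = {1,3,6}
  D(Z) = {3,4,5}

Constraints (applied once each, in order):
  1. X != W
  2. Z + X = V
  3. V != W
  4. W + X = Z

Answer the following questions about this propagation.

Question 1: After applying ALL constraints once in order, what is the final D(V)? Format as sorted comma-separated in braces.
Constraint 1 (X != W) on D(X)={1,3,6} D(W)={1,2,4,7}: no change
Constraint 2 (Z + X = V) on D(Z)={3,4,5} D(X)={1,3,6} D(V)={1,2,3,4,5,7}: Z {3,4,5}->{3,4}; X {1,3,6}->{1,3}; V {1,2,3,4,5,7}->{4,5,7}
Constraint 3 (V != W) on D(V)={4,5,7} D(W)={1,2,4,7}: no change
Constraint 4 (W + X = Z) on D(W)={1,2,4,7} D(X)={1,3} D(Z)={3,4}: W {1,2,4,7}->{1,2}
So after all 4 constraints: D(V) = {4,5,7}

Answer: {4,5,7}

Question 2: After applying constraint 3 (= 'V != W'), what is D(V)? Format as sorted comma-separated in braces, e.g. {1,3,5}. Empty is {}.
Constraint 1 (X != W) on D(X)={1,3,6} D(W)={1,2,4,7}: no change
Constraint 2 (Z + X = V) on D(Z)={3,4,5} D(X)={1,3,6} D(V)={1,2,3,4,5,7}: Z {3,4,5}->{3,4}; X {1,3,6}->{1,3}; V {1,2,3,4,5,7}->{4,5,7}
Constraint 3 (V != W) on D(V)={4,5,7} D(W)={1,2,4,7}: no change
So after constraint 3: D(V) = {4,5,7}

Answer: {4,5,7}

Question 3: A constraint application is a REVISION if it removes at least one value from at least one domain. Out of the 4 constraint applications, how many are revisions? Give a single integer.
Answer: 2

Derivation:
Constraint 1 (X != W) on D(X)={1,3,6} D(W)={1,2,4,7}: no change => not a revision
Constraint 2 (Z + X = V) on D(Z)={3,4,5} D(X)={1,3,6} D(V)={1,2,3,4,5,7}: Z {3,4,5}->{3,4}; X {1,3,6}->{1,3}; V {1,2,3,4,5,7}->{4,5,7} => REVISION
Constraint 3 (V != W) on D(V)={4,5,7} D(W)={1,2,4,7}: no change => not a revision
Constraint 4 (W + X = Z) on D(W)={1,2,4,7} D(X)={1,3} D(Z)={3,4}: W {1,2,4,7}->{1,2} => REVISION
Total revisions = 2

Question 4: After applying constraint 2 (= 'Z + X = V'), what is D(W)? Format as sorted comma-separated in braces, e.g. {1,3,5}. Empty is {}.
Answer: {1,2,4,7}

Derivation:
Constraint 1 (X != W) on D(X)={1,3,6} D(W)={1,2,4,7}: no change
Constraint 2 (Z + X = V) on D(Z)={3,4,5} D(X)={1,3,6} D(V)={1,2,3,4,5,7}: Z {3,4,5}->{3,4}; X {1,3,6}->{1,3}; V {1,2,3,4,5,7}->{4,5,7}
So after constraint 2: D(W) = {1,2,4,7}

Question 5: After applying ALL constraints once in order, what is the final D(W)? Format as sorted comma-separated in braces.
Answer: {1,2}

Derivation:
Constraint 1 (X != W) on D(X)={1,3,6} D(W)={1,2,4,7}: no change
Constraint 2 (Z + X = V) on D(Z)={3,4,5} D(X)={1,3,6} D(V)={1,2,3,4,5,7}: Z {3,4,5}->{3,4}; X {1,3,6}->{1,3}; V {1,2,3,4,5,7}->{4,5,7}
Constraint 3 (V != W) on D(V)={4,5,7} D(W)={1,2,4,7}: no change
Constraint 4 (W + X = Z) on D(W)={1,2,4,7} D(X)={1,3} D(Z)={3,4}: W {1,2,4,7}->{1,2}
So after all 4 constraints: D(W) = {1,2}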